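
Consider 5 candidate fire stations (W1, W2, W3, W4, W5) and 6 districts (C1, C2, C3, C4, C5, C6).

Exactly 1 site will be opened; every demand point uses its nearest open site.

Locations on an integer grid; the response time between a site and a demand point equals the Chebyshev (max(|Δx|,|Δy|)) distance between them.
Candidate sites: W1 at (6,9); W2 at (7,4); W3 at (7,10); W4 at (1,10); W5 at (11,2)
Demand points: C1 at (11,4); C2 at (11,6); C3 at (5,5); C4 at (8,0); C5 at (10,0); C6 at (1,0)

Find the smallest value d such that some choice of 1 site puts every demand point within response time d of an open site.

Open {W2}.
  Farthest demand point is C6 at response time 6 (to W2); all others are ≤ 6.
With {W1} the worst case is 9.
With {W3} the worst case is 10.
No size-1 selection achieves below 6.

6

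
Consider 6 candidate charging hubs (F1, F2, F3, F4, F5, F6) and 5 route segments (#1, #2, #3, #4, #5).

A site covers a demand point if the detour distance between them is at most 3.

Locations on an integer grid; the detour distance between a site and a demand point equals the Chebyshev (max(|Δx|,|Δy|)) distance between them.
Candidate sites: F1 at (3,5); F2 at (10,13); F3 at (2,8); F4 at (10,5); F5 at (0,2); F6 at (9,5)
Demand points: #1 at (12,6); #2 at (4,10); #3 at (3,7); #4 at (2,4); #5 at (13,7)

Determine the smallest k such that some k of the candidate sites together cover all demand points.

3

Coverage sets (demand points within 3 of each site):
  F1: {#3, #4}
  F2: {}
  F3: {#2, #3}
  F4: {#1, #5}
  F5: {#4}
  F6: {#1}
No 2 sites suffice: every size-2 union leaves at least one demand point uncovered.
But {F1, F3, F4} covers everything, so the minimum is 3.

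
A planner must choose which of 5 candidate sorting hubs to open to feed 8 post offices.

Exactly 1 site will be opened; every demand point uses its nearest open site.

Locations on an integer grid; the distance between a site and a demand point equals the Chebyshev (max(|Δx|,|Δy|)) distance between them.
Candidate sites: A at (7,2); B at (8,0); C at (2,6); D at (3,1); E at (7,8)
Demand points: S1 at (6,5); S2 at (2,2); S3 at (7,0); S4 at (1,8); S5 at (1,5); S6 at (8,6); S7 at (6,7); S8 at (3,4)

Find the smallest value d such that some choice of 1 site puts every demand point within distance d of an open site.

Open {A}.
  Farthest demand point is S4 at distance 6 (to A); all others are ≤ 6.
With {C} the worst case is 6.
With {D} the worst case is 7.
No size-1 selection achieves below 6.

6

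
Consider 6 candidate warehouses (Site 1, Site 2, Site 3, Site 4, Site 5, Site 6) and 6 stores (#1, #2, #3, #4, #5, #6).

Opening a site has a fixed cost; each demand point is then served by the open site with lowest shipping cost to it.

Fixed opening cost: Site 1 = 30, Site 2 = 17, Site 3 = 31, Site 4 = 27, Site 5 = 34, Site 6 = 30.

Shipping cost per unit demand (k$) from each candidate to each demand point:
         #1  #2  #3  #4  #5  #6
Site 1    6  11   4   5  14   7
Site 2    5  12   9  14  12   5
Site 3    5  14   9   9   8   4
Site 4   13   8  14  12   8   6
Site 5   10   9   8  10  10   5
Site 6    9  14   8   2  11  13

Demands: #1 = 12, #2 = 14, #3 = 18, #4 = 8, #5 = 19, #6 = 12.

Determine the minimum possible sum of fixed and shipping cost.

Open {Site 1, Site 2, Site 4}: assign each demand point to its cheapest open site.
  #1→Site 2 12×5=60, #2→Site 4 14×8=112, #3→Site 1 18×4=72, #4→Site 1 8×5=40, #5→Site 4 19×8=152, #6→Site 2 12×5=60
  shipping cost 496, fixed 74 → total 570.
Compare {Site 1, Site 3, Site 4}: shipping cost 484 + fixed 88 = 572.
Compare {Site 1, Site 2, Site 4, Site 6}: shipping cost 472 + fixed 104 = 576.
Compare {Site 1, Site 4}: shipping cost 520 + fixed 57 = 577.
All other subsets cost ≥ 572. Minimum total cost: 570.

570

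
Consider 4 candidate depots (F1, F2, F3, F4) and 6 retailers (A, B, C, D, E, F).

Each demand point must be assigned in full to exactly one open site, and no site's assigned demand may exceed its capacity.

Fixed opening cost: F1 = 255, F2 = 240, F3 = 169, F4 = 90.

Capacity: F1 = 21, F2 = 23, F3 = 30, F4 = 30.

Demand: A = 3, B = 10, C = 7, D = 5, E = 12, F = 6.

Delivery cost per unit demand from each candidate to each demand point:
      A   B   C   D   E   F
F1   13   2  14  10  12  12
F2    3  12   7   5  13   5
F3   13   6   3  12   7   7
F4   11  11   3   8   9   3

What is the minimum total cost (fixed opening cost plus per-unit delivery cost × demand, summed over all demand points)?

Open {F3, F4}; cheapest assignment that respects the capacities:
  F3 (cap 30, load 29): B, C, E — cost 10×6 + 7×3 + 12×7 = 165
  F4 (cap 30, load 14): A, D, F — cost 3×11 + 5×8 + 6×3 = 91
  Shipping 256, fixed 259 → total 515.
  Any other capacity-feasible assignment to {F3, F4} ships for at least 256.
Compare {F1, F4}: its best feasible assignment gives total 591.
Compare {F2, F4}: its best feasible assignment gives total 631.
Every other set of open sites that can feasibly serve all demand totals ≥ 591 even under its best assignment. Minimum: 515.

515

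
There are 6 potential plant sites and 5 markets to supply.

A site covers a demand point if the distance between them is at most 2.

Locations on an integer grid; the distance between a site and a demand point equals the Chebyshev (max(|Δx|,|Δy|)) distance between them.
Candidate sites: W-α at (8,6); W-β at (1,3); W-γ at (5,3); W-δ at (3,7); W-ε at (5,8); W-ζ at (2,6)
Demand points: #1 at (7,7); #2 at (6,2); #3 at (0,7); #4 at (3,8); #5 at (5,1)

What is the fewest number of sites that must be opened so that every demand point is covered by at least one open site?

Coverage sets (demand points within 2 of each site):
  W-α: {#1}
  W-β: {}
  W-γ: {#2, #5}
  W-δ: {#4}
  W-ε: {#1, #4}
  W-ζ: {#3, #4}
No 2 sites suffice: every size-2 union leaves at least one demand point uncovered.
But {W-α, W-γ, W-ζ} covers everything, so the minimum is 3.

3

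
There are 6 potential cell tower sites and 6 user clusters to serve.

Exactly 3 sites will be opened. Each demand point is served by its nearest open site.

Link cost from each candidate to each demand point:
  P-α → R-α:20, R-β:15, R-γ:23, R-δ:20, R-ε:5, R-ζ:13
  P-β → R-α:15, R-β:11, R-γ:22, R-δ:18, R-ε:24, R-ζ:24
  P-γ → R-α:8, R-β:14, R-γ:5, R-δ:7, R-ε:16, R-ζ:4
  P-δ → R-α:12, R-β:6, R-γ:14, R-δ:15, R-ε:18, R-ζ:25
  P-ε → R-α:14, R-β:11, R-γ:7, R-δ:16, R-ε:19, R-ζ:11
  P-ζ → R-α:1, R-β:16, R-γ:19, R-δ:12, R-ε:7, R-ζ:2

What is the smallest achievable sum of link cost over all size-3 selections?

Open {P-γ, P-δ, P-ζ}.
  R-α→P-ζ 1, R-β→P-δ 6, R-γ→P-γ 5, R-δ→P-γ 7, R-ε→P-ζ 7, R-ζ→P-ζ 2  ⇒ total 28.
Compare {P-β, P-γ, P-ζ}: total 33.
Compare {P-γ, P-ε, P-ζ}: total 33.
No size-3 selection does better; minimum is 28.

28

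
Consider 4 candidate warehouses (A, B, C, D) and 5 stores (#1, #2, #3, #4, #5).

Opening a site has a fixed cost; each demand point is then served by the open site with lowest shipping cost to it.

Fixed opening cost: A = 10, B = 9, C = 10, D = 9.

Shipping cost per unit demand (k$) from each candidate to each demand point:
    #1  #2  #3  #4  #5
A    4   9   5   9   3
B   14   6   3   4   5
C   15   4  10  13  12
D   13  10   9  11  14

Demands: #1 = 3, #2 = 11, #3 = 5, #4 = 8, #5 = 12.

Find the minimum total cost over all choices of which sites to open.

168

Open {A, B, C}: assign each demand point to its cheapest open site.
  #1→A 3×4=12, #2→C 11×4=44, #3→B 5×3=15, #4→B 8×4=32, #5→A 12×3=36
  shipping cost 139, fixed 29 → total 168.
Compare {A, B, C, D}: shipping cost 139 + fixed 38 = 177.
Compare {A, B}: shipping cost 161 + fixed 19 = 180.
Compare {A, B, D}: shipping cost 161 + fixed 28 = 189.
All other subsets cost ≥ 177. Minimum total cost: 168.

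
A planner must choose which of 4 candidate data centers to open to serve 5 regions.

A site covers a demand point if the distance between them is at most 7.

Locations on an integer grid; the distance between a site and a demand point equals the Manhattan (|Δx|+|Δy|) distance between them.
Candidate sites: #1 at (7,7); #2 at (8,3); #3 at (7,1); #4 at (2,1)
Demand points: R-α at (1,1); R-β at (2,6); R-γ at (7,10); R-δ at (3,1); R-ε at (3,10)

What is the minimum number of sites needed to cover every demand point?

2

Coverage sets (demand points within 7 of each site):
  #1: {R-β, R-γ, R-ε}
  #2: {R-δ}
  #3: {R-α, R-δ}
  #4: {R-α, R-β, R-δ}
No single site covers all 5 demand points.
But {#1, #3} covers everything, so the minimum is 2.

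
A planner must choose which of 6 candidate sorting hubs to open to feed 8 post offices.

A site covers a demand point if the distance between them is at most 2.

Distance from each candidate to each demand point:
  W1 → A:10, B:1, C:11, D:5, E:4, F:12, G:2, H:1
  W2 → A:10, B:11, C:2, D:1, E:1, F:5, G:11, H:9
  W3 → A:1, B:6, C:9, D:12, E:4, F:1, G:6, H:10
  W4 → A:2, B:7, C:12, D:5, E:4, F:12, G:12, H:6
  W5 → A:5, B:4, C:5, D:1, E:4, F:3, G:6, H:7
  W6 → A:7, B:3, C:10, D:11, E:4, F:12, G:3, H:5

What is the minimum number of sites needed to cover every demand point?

Coverage sets (demand points within 2 of each site):
  W1: {B, G, H}
  W2: {C, D, E}
  W3: {A, F}
  W4: {A}
  W5: {D}
  W6: {}
No 2 sites suffice: every size-2 union leaves at least one demand point uncovered.
But {W1, W2, W3} covers everything, so the minimum is 3.

3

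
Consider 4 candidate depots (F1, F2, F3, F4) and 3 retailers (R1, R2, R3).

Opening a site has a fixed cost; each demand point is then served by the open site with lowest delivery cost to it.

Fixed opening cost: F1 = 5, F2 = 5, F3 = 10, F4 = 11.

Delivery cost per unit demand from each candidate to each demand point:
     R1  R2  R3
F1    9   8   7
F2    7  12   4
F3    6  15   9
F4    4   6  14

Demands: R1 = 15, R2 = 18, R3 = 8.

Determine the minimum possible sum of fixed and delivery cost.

216

Open {F2, F4}: assign each demand point to its cheapest open site.
  R1→F4 15×4=60, R2→F4 18×6=108, R3→F2 8×4=32
  delivery cost 200, fixed 16 → total 216.
Compare {F1, F2, F4}: delivery cost 200 + fixed 21 = 221.
Compare {F2, F3, F4}: delivery cost 200 + fixed 26 = 226.
Compare {F1, F2, F3, F4}: delivery cost 200 + fixed 31 = 231.
All other subsets cost ≥ 221. Minimum total cost: 216.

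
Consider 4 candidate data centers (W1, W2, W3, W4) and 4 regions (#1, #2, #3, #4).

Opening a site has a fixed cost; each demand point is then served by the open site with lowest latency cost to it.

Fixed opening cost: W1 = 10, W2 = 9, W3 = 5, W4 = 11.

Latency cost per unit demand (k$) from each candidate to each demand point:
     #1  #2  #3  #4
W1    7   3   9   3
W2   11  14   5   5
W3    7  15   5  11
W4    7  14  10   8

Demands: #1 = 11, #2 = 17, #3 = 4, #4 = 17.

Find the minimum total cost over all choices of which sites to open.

Open {W1, W3}: assign each demand point to its cheapest open site.
  #1→W1 11×7=77, #2→W1 17×3=51, #3→W3 4×5=20, #4→W1 17×3=51
  latency cost 199, fixed 15 → total 214.
Compare {W1, W2}: latency cost 199 + fixed 19 = 218.
Compare {W1, W2, W3}: latency cost 199 + fixed 24 = 223.
Compare {W1}: latency cost 215 + fixed 10 = 225.
All other subsets cost ≥ 218. Minimum total cost: 214.

214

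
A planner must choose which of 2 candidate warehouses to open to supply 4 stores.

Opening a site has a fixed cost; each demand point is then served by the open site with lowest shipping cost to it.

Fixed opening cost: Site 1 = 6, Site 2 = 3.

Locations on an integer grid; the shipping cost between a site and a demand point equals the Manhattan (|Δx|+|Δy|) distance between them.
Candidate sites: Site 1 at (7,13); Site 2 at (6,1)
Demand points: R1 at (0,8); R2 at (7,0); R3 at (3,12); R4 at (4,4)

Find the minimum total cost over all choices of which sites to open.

33

Open {Site 1, Site 2}: assign each demand point to its cheapest open site.
  R1→Site 1 12, R2→Site 2 2, R3→Site 1 5, R4→Site 2 5
  shipping cost 24, fixed 9 → total 33.
Compare {Site 2}: shipping cost 34 + fixed 3 = 37.
Compare {Site 1}: shipping cost 42 + fixed 6 = 48.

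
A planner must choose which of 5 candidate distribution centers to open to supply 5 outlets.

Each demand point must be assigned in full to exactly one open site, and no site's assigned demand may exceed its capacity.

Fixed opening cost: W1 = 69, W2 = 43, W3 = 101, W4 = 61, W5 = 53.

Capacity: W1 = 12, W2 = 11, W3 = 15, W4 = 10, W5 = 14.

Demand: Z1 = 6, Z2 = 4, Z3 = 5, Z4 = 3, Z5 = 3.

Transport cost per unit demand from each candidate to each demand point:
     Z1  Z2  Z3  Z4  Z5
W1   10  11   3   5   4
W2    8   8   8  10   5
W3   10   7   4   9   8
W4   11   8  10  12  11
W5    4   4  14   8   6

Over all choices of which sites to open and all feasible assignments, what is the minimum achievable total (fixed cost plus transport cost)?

204

Open {W1, W5}; cheapest assignment that respects the capacities:
  W1 (cap 12, load 11): Z3, Z4, Z5 — cost 5×3 + 3×5 + 3×4 = 42
  W5 (cap 14, load 10): Z1, Z2 — cost 6×4 + 4×4 = 40
  Shipping 82, fixed 122 → total 204.
  Any other capacity-feasible assignment to {W1, W5} ships for at least 82.
Compare {W2, W5}: its best feasible assignment gives total 215.
Compare {W1, W2}: its best feasible assignment gives total 234.
Every other set of open sites that can feasibly serve all demand totals ≥ 215 even under its best assignment. Minimum: 204.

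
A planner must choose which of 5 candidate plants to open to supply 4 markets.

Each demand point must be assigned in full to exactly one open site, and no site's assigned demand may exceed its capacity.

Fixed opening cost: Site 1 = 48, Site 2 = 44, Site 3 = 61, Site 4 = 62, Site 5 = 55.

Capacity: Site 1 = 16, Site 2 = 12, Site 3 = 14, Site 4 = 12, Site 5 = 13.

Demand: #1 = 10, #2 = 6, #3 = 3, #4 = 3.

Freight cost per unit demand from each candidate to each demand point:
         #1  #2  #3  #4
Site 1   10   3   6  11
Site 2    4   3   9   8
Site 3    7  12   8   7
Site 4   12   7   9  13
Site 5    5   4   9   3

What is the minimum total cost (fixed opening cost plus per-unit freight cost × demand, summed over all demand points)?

Open {Site 1, Site 5}; cheapest assignment that respects the capacities:
  Site 1 (cap 16, load 9): #2, #3 — cost 6×3 + 3×6 = 36
  Site 5 (cap 13, load 13): #1, #4 — cost 10×5 + 3×3 = 59
  Shipping 95, fixed 103 → total 198.
  Any other capacity-feasible assignment to {Site 1, Site 5} ships for at least 95.
Compare {Site 2, Site 5}: its best feasible assignment gives total 199.
Compare {Site 1, Site 2}: its best feasible assignment gives total 201.
Every other set of open sites that can feasibly serve all demand totals ≥ 199 even under its best assignment. Minimum: 198.

198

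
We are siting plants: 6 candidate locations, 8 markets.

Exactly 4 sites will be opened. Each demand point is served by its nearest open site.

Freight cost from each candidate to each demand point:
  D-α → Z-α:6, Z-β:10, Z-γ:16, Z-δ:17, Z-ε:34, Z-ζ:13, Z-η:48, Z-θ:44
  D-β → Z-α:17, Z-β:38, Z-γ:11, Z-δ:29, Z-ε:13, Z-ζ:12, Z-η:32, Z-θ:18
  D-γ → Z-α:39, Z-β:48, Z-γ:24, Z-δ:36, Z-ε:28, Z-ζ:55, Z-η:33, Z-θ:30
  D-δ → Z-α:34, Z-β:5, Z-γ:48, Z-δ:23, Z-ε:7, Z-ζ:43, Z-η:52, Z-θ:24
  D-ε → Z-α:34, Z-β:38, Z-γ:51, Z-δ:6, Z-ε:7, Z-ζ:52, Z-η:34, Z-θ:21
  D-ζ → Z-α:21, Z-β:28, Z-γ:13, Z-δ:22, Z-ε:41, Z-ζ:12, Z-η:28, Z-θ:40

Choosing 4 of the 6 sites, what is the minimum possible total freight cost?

97

Open {D-α, D-β, D-δ, D-ε}.
  Z-α→D-α 6, Z-β→D-δ 5, Z-γ→D-β 11, Z-δ→D-ε 6, Z-ε→D-δ 7, Z-ζ→D-β 12, Z-η→D-β 32, Z-θ→D-β 18  ⇒ total 97.
Compare {D-α, D-β, D-ε, D-ζ}: total 98.
Compare {D-α, D-δ, D-ε, D-ζ}: total 98.
No size-4 selection does better; minimum is 97.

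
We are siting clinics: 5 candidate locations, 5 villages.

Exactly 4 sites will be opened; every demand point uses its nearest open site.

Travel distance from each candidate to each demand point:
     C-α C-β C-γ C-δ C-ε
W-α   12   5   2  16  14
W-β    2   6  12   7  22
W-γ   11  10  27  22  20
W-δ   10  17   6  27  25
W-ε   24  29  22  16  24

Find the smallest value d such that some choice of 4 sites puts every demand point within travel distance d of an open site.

14

Open {W-α, W-β, W-γ, W-δ}.
  Farthest demand point is C-ε at travel distance 14 (to W-α); all others are ≤ 14.
With {W-α, W-β, W-γ, W-ε} the worst case is 14.
With {W-α, W-β, W-δ, W-ε} the worst case is 14.
No size-4 selection achieves below 14.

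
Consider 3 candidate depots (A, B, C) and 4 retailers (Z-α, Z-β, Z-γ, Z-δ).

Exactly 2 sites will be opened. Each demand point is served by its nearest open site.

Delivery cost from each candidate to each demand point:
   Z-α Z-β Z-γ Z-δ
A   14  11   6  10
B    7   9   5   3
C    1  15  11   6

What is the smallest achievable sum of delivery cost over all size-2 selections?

Open {B, C}.
  Z-α→C 1, Z-β→B 9, Z-γ→B 5, Z-δ→B 3  ⇒ total 18.
Compare {A, B}: total 24.
Compare {A, C}: total 24.

18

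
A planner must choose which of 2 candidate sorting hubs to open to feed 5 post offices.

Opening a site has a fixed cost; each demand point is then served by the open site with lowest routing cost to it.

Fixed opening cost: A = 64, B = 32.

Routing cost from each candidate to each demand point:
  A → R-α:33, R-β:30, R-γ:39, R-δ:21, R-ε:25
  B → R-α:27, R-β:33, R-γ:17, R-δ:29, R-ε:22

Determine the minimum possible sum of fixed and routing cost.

Open {B}: assign each demand point to its cheapest open site.
  R-α→B 27, R-β→B 33, R-γ→B 17, R-δ→B 29, R-ε→B 22
  routing cost 128, fixed 32 → total 160.
Compare {A}: routing cost 148 + fixed 64 = 212.
Compare {A, B}: routing cost 117 + fixed 96 = 213.

160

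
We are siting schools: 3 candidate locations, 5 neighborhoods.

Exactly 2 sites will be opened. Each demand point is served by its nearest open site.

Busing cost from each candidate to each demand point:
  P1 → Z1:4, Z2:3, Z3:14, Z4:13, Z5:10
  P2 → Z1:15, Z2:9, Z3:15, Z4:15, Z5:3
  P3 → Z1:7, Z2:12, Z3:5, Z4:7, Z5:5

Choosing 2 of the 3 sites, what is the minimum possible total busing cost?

Open {P1, P3}.
  Z1→P1 4, Z2→P1 3, Z3→P3 5, Z4→P3 7, Z5→P3 5  ⇒ total 24.
Compare {P2, P3}: total 31.
Compare {P1, P2}: total 37.

24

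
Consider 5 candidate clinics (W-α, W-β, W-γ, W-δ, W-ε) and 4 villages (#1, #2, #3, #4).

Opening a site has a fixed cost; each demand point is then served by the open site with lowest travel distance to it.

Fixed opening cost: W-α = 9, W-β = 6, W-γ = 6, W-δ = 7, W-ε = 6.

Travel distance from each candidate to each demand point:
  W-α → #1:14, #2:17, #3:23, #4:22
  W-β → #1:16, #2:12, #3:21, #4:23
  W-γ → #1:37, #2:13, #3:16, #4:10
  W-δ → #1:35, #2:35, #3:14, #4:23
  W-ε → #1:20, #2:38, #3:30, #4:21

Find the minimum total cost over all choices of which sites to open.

Open {W-β, W-γ}: assign each demand point to its cheapest open site.
  #1→W-β 16, #2→W-β 12, #3→W-γ 16, #4→W-γ 10
  travel distance 54, fixed 12 → total 66.
Compare {W-α, W-γ}: travel distance 53 + fixed 15 = 68.
Compare {W-γ, W-ε}: travel distance 59 + fixed 12 = 71.
Compare {W-β, W-γ, W-δ}: travel distance 52 + fixed 19 = 71.
All other subsets cost ≥ 68. Minimum total cost: 66.

66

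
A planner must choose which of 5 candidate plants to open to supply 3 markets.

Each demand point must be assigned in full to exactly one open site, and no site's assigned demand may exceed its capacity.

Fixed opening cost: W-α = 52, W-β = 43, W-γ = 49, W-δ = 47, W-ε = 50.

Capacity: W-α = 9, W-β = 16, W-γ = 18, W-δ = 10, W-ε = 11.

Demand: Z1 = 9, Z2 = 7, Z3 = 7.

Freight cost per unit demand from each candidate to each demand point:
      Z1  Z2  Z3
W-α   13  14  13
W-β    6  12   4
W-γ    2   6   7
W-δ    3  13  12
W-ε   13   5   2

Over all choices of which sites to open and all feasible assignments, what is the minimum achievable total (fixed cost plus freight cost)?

173

Open {W-γ, W-ε}; cheapest assignment that respects the capacities:
  W-γ (cap 18, load 16): Z1, Z2 — cost 9×2 + 7×6 = 60
  W-ε (cap 11, load 7): Z3 — cost 7×2 = 14
  Shipping 74, fixed 99 → total 173.
  Any other capacity-feasible assignment to {W-γ, W-ε} ships for at least 74.
Compare {W-β, W-γ}: its best feasible assignment gives total 180.
Compare {W-β, W-ε}: its best feasible assignment gives total 210.
Every other set of open sites that can feasibly serve all demand totals ≥ 180 even under its best assignment. Minimum: 173.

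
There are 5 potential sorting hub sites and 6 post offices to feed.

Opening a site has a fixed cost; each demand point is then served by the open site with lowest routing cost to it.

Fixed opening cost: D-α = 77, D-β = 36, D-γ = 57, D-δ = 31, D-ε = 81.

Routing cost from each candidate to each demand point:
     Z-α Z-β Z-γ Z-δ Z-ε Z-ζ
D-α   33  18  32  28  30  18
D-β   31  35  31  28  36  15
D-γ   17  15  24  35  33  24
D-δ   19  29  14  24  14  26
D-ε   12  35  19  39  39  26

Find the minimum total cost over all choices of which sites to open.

Open {D-δ}: assign each demand point to its cheapest open site.
  Z-α→D-δ 19, Z-β→D-δ 29, Z-γ→D-δ 14, Z-δ→D-δ 24, Z-ε→D-δ 14, Z-ζ→D-δ 26
  routing cost 126, fixed 31 → total 157.
Compare {D-β, D-δ}: routing cost 115 + fixed 67 = 182.
Compare {D-γ, D-δ}: routing cost 108 + fixed 88 = 196.
Compare {D-γ}: routing cost 148 + fixed 57 = 205.
All other subsets cost ≥ 182. Minimum total cost: 157.

157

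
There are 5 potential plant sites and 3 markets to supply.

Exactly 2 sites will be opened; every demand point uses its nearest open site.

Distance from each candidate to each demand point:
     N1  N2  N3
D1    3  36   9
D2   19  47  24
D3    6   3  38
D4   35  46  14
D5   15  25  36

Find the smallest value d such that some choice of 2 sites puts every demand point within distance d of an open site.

Open {D1, D3}.
  Farthest demand point is N3 at distance 9 (to D1); all others are ≤ 9.
With {D3, D4} the worst case is 14.
With {D2, D3} the worst case is 24.
No size-2 selection achieves below 9.

9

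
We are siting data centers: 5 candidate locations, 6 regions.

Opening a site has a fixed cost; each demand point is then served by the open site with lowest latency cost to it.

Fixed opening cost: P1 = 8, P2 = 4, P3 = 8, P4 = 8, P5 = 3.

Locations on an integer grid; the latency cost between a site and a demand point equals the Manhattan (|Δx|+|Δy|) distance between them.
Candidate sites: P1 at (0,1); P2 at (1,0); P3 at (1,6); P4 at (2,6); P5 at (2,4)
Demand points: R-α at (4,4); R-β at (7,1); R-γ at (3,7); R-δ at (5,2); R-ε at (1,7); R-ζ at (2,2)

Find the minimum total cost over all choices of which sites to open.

28

Open {P5}: assign each demand point to its cheapest open site.
  R-α→P5 2, R-β→P5 8, R-γ→P5 4, R-δ→P5 5, R-ε→P5 4, R-ζ→P5 2
  latency cost 25, fixed 3 → total 28.
Compare {P2, P5}: latency cost 24 + fixed 7 = 31.
Compare {P3, P5}: latency cost 21 + fixed 11 = 32.
Compare {P4, P5}: latency cost 21 + fixed 11 = 32.
All other subsets cost ≥ 31. Minimum total cost: 28.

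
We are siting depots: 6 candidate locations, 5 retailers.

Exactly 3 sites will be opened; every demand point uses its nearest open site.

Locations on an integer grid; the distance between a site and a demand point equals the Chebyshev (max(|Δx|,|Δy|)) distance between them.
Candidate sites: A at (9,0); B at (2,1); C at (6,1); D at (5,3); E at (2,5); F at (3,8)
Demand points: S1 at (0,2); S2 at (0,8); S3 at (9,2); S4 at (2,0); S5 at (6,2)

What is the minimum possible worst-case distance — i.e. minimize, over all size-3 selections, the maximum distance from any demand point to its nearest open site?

3

Open {A, B, E}.
  Farthest demand point is S2 at distance 3 (to E); all others are ≤ 3.
With {A, B, F} the worst case is 3.
With {A, D, E} the worst case is 3.
No size-3 selection achieves below 3.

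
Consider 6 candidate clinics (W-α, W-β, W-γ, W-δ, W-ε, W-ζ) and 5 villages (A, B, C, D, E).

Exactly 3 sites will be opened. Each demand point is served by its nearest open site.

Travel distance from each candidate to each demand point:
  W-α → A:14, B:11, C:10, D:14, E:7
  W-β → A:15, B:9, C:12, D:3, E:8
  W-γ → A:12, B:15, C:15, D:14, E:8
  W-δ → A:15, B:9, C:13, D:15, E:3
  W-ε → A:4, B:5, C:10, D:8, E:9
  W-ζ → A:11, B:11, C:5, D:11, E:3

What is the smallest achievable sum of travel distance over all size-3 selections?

Open {W-β, W-ε, W-ζ}.
  A→W-ε 4, B→W-ε 5, C→W-ζ 5, D→W-β 3, E→W-ζ 3  ⇒ total 20.
Compare {W-α, W-ε, W-ζ}: total 25.
Compare {W-β, W-δ, W-ε}: total 25.
No size-3 selection does better; minimum is 20.

20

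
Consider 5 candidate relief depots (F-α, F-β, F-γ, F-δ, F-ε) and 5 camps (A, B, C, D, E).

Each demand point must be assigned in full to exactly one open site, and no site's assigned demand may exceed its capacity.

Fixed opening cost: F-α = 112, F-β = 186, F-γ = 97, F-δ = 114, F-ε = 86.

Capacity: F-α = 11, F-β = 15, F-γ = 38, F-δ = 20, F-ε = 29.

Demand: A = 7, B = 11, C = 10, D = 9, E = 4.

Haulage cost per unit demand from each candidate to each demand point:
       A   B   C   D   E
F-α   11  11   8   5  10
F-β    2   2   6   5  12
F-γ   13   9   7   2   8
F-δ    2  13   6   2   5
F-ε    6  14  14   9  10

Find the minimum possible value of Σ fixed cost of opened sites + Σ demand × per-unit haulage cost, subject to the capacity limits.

432

Open {F-γ, F-δ}; cheapest assignment that respects the capacities:
  F-γ (cap 38, load 30): B, C, D — cost 11×9 + 10×7 + 9×2 = 187
  F-δ (cap 20, load 11): A, E — cost 7×2 + 4×5 = 34
  Shipping 221, fixed 211 → total 432.
  Any other capacity-feasible assignment to {F-γ, F-δ} ships for at least 221.
Compare {F-γ, F-ε}: its best feasible assignment gives total 444.
Compare {F-α, F-γ}: its best feasible assignment gives total 505.
Every other set of open sites that can feasibly serve all demand totals ≥ 444 even under its best assignment. Minimum: 432.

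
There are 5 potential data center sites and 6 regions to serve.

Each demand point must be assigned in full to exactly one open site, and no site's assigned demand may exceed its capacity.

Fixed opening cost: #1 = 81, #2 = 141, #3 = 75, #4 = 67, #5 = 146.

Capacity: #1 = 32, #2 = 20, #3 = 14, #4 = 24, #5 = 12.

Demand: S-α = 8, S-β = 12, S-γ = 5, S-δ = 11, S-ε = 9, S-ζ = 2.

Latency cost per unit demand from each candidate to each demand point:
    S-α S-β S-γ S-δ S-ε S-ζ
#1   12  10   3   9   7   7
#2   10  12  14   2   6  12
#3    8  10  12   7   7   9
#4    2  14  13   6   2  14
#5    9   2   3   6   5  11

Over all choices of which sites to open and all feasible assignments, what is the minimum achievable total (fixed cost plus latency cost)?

430

Open {#1, #4}; cheapest assignment that respects the capacities:
  #1 (cap 32, load 30): S-β, S-γ, S-δ, S-ζ — cost 12×10 + 5×3 + 11×9 + 2×7 = 248
  #4 (cap 24, load 17): S-α, S-ε — cost 8×2 + 9×2 = 34
  Shipping 282, fixed 148 → total 430.
  Any other capacity-feasible assignment to {#1, #4} ships for at least 282.
Compare {#1, #4, #5}: its best feasible assignment gives total 480.
Compare {#1, #3, #4}: its best feasible assignment gives total 483.
Every other set of open sites that can feasibly serve all demand totals ≥ 480 even under its best assignment. Minimum: 430.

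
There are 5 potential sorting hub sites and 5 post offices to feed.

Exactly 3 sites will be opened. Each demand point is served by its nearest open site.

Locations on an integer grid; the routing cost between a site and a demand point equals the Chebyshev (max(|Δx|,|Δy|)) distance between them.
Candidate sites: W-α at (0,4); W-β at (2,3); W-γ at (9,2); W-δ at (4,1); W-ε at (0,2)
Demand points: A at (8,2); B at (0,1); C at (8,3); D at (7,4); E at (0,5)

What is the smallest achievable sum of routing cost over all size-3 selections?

6

Open {W-α, W-γ, W-ε}.
  A→W-γ 1, B→W-ε 1, C→W-γ 1, D→W-γ 2, E→W-α 1  ⇒ total 6.
Compare {W-α, W-β, W-γ}: total 7.
Compare {W-β, W-γ, W-ε}: total 7.
No size-3 selection does better; minimum is 6.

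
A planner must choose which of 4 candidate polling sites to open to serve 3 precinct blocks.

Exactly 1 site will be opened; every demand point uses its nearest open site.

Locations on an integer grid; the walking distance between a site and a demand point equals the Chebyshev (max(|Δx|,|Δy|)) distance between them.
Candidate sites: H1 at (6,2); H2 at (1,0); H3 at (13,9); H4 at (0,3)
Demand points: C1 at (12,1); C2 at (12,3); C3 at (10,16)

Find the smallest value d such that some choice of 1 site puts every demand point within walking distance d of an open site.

8

Open {H3}.
  Farthest demand point is C1 at walking distance 8 (to H3); all others are ≤ 8.
With {H4} the worst case is 13.
With {H1} the worst case is 14.
No size-1 selection achieves below 8.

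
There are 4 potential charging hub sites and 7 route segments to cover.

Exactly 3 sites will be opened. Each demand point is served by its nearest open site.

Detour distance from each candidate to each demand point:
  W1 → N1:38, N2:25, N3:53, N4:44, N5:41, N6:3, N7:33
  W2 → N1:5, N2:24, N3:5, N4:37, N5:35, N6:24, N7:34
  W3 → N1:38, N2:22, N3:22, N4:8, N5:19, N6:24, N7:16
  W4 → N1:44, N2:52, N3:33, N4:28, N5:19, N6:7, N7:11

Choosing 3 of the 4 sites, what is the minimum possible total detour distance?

77

Open {W2, W3, W4}.
  N1→W2 5, N2→W3 22, N3→W2 5, N4→W3 8, N5→W3 19, N6→W4 7, N7→W4 11  ⇒ total 77.
Compare {W1, W2, W3}: total 78.
Compare {W1, W2, W4}: total 95.
No size-3 selection does better; minimum is 77.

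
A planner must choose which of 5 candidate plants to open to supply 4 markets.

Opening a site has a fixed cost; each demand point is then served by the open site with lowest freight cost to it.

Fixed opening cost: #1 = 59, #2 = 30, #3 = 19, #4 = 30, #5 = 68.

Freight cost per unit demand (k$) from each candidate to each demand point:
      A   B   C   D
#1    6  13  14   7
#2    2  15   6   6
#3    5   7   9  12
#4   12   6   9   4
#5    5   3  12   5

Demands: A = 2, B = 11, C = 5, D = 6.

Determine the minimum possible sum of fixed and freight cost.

184

Open {#2, #4}: assign each demand point to its cheapest open site.
  A→#2 2×2=4, B→#4 11×6=66, C→#2 5×6=30, D→#4 6×4=24
  freight cost 124, fixed 60 → total 184.
Compare {#4}: freight cost 159 + fixed 30 = 189.
Compare {#3, #4}: freight cost 145 + fixed 49 = 194.
Compare {#2, #5}: freight cost 97 + fixed 98 = 195.
All other subsets cost ≥ 189. Minimum total cost: 184.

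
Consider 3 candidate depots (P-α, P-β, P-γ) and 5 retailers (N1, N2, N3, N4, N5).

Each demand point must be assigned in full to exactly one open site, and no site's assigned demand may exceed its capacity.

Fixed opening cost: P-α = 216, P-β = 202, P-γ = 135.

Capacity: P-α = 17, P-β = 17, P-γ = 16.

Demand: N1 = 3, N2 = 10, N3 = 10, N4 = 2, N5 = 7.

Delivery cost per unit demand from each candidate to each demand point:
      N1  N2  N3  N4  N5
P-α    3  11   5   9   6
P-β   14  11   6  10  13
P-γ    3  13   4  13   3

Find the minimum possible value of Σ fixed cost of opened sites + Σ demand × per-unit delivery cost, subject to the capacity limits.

578

Open {P-α, P-γ}; cheapest assignment that respects the capacities:
  P-α (cap 17, load 17): N2, N5 — cost 10×11 + 7×6 = 152
  P-γ (cap 16, load 15): N1, N3, N4 — cost 3×3 + 10×4 + 2×13 = 75
  Shipping 227, fixed 351 → total 578.
  Any other capacity-feasible assignment to {P-α, P-γ} ships for at least 227.
Compare {P-β, P-γ}: its best feasible assignment gives total 613.
Compare {P-α, P-β}: its best feasible assignment gives total 682.
Every other set of open sites that can feasibly serve all demand totals ≥ 613 even under its best assignment. Minimum: 578.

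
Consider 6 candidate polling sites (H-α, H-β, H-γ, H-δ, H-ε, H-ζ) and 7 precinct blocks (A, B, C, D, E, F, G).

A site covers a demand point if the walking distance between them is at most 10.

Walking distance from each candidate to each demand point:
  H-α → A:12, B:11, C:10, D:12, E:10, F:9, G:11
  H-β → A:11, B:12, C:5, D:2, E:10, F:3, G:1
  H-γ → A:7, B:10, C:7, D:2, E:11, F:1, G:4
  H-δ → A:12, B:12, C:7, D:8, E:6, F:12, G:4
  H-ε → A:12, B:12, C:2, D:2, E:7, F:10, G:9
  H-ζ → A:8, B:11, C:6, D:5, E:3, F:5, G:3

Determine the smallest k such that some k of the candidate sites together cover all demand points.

2

Coverage sets (demand points within 10 of each site):
  H-α: {C, E, F}
  H-β: {C, D, E, F, G}
  H-γ: {A, B, C, D, F, G}
  H-δ: {C, D, E, G}
  H-ε: {C, D, E, F, G}
  H-ζ: {A, C, D, E, F, G}
No single site covers all 7 demand points.
But {H-α, H-γ} covers everything, so the minimum is 2.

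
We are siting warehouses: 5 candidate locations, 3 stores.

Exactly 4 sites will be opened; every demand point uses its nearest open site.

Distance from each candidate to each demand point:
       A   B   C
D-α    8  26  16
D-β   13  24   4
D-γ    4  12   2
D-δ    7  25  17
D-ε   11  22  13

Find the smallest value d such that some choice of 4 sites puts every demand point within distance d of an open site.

Open {D-α, D-β, D-γ, D-δ}.
  Farthest demand point is B at distance 12 (to D-γ); all others are ≤ 12.
With {D-α, D-β, D-γ, D-ε} the worst case is 12.
With {D-α, D-γ, D-δ, D-ε} the worst case is 12.
No size-4 selection achieves below 12.

12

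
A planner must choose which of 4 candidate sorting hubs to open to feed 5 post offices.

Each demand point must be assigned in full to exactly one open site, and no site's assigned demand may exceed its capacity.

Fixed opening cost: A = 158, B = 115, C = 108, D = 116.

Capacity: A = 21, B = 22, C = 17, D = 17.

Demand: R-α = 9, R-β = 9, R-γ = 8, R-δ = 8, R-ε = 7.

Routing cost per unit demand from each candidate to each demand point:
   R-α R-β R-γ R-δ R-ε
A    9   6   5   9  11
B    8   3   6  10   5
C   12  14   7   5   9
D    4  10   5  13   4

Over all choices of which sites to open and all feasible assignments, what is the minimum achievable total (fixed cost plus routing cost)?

517

Open {B, C, D}; cheapest assignment that respects the capacities:
  B (cap 22, load 16): R-β, R-ε — cost 9×3 + 7×5 = 62
  C (cap 17, load 8): R-δ — cost 8×5 = 40
  D (cap 17, load 17): R-α, R-γ — cost 9×4 + 8×5 = 76
  Shipping 178, fixed 339 → total 517.
  Any other capacity-feasible assignment to {B, C, D} ships for at least 178.
Compare {A, C, D}: its best feasible assignment gives total 580.
Compare {A, B, D}: its best feasible assignment gives total 592.
Every other set of open sites that can feasibly serve all demand totals ≥ 580 even under its best assignment. Minimum: 517.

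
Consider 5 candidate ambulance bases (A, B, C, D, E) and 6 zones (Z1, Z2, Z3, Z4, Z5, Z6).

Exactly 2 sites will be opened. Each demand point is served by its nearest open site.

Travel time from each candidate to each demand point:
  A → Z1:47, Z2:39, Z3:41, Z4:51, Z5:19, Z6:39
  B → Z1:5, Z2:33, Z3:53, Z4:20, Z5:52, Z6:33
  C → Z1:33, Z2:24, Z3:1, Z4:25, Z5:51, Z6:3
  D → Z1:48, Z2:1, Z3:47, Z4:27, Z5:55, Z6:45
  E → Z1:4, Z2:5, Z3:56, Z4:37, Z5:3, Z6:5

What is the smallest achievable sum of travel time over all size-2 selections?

Open {C, E}.
  Z1→E 4, Z2→E 5, Z3→C 1, Z4→C 25, Z5→E 3, Z6→C 3  ⇒ total 41.
Compare {D, E}: total 87.
Compare {B, E}: total 90.
No size-2 selection does better; minimum is 41.

41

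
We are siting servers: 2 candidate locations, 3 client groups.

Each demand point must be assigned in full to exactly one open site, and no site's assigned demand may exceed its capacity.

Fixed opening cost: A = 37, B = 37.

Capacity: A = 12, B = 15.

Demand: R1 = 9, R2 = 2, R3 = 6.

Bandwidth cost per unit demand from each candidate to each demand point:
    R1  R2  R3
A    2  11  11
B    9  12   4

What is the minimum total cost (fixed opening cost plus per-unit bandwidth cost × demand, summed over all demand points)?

138

Open {A, B}; cheapest assignment that respects the capacities:
  A (cap 12, load 11): R1, R2 — cost 9×2 + 2×11 = 40
  B (cap 15, load 6): R3 — cost 6×4 = 24
  Shipping 64, fixed 74 → total 138.
  Any other capacity-feasible assignment to {A, B} ships for at least 64.
Total demand is 17 and no other set of sites has combined capacity ≥ 17, so {A, B} is the only feasible choice of open sites. Minimum: 138.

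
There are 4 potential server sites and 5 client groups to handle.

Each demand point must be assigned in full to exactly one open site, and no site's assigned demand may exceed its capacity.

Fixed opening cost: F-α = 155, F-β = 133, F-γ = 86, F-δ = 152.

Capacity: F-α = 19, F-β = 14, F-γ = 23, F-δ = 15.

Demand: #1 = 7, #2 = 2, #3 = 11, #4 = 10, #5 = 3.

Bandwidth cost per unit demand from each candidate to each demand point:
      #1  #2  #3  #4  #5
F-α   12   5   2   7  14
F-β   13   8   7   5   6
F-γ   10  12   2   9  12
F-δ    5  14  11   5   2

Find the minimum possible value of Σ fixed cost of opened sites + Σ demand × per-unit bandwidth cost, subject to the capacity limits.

Open {F-β, F-γ}; cheapest assignment that respects the capacities:
  F-β (cap 14, load 13): #4, #5 — cost 10×5 + 3×6 = 68
  F-γ (cap 23, load 20): #1, #2, #3 — cost 7×10 + 2×12 + 11×2 = 116
  Shipping 184, fixed 219 → total 403.
  Any other capacity-feasible assignment to {F-β, F-γ} ships for at least 184.
Compare {F-γ, F-δ}: its best feasible assignment gives total 410.
Compare {F-α, F-γ}: its best feasible assignment gives total 449.
Every other set of open sites that can feasibly serve all demand totals ≥ 410 even under its best assignment. Minimum: 403.

403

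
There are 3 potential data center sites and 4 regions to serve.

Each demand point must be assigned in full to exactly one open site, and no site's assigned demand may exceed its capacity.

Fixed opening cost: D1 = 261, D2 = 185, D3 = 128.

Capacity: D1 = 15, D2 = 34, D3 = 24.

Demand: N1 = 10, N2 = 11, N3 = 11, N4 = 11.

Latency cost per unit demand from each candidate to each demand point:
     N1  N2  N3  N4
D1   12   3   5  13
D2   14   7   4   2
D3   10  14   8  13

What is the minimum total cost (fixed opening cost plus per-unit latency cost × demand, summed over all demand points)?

Open {D2, D3}; cheapest assignment that respects the capacities:
  D2 (cap 34, load 33): N2, N3, N4 — cost 11×7 + 11×4 + 11×2 = 143
  D3 (cap 24, load 10): N1 — cost 10×10 = 100
  Shipping 243, fixed 313 → total 556.
  Any other capacity-feasible assignment to {D2, D3} ships for at least 243.
Compare {D1, D2}: its best feasible assignment gives total 685.
Compare {D1, D2, D3}: its best feasible assignment gives total 773.
Every other set of open sites that can feasibly serve all demand totals ≥ 685 even under its best assignment. Minimum: 556.

556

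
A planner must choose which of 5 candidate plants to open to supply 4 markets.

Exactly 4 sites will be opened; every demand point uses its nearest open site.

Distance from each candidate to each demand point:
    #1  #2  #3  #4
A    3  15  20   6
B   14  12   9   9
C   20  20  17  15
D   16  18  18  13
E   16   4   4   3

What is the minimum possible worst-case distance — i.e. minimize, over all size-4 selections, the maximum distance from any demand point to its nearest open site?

4

Open {A, B, C, E}.
  Farthest demand point is #2 at distance 4 (to E); all others are ≤ 4.
With {A, B, D, E} the worst case is 4.
With {A, C, D, E} the worst case is 4.
No size-4 selection achieves below 4.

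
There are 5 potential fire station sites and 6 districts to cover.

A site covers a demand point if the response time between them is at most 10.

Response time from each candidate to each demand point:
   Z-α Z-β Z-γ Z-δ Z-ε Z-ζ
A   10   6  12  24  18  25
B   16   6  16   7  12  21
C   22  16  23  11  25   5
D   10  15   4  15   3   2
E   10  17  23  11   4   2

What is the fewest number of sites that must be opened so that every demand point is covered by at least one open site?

2

Coverage sets (demand points within 10 of each site):
  A: {Z-α, Z-β}
  B: {Z-β, Z-δ}
  C: {Z-ζ}
  D: {Z-α, Z-γ, Z-ε, Z-ζ}
  E: {Z-α, Z-ε, Z-ζ}
No single site covers all 6 demand points.
But {B, D} covers everything, so the minimum is 2.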